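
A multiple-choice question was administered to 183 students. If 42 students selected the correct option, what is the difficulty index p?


Item difficulty p = number correct / total examinees
p = 42 / 183
p = 0.2295

0.2295


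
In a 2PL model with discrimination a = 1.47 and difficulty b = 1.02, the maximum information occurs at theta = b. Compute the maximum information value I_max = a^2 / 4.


For 2PL, max info at theta = b = 1.02
I_max = a^2 / 4 = 1.47^2 / 4
= 2.1609 / 4
I_max = 0.5402

0.5402


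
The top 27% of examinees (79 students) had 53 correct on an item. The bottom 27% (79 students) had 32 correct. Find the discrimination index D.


p_upper = 53/79 = 0.6709
p_lower = 32/79 = 0.4051
D = 0.6709 - 0.4051 = 0.2658

0.2658


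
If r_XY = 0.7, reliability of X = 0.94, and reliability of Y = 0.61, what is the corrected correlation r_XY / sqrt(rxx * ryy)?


r_corrected = rxy / sqrt(rxx * ryy)
= 0.7 / sqrt(0.94 * 0.61)
= 0.7 / sqrt(0.5734)
= 0.7 / 0.757232
r_corrected = 0.9244

0.9244


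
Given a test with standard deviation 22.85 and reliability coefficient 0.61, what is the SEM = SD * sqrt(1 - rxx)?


SEM = SD * sqrt(1 - rxx)
SEM = 22.85 * sqrt(1 - 0.61)
SEM = 22.85 * sqrt(0.39) = 22.85 * 0.6245
SEM = 14.2698

14.2698


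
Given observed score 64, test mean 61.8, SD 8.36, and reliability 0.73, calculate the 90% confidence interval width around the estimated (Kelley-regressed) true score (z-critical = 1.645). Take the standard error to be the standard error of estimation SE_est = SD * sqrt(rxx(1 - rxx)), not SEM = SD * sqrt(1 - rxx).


True score estimate = 0.73*64 + 0.27*61.8 = 63.406
SE_est = SD * sqrt(rxx * (1 - rxx)) = 8.36 * sqrt(0.73 * 0.27) = 8.36 * sqrt(0.1971) = 3.711501
CI = T_est +/- z * SE_est, so width = 2 * z * SE_est = 2 * 1.645 * 3.711501
Width = 12.2108

12.2108


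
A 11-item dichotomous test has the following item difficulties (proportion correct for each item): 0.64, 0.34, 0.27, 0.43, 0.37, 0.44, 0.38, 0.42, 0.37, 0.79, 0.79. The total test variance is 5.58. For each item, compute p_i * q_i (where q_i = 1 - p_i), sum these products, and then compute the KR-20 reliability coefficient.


For each item, compute p_i * q_i:
  Item 1: 0.64 * 0.36 = 0.2304
  Item 2: 0.34 * 0.66 = 0.2244
  Item 3: 0.27 * 0.73 = 0.1971
  Item 4: 0.43 * 0.57 = 0.2451
  Item 5: 0.37 * 0.63 = 0.2331
  Item 6: 0.44 * 0.56 = 0.2464
  Item 7: 0.38 * 0.62 = 0.2356
  Item 8: 0.42 * 0.58 = 0.2436
  Item 9: 0.37 * 0.63 = 0.2331
  Item 10: 0.79 * 0.21 = 0.1659
  Item 11: 0.79 * 0.21 = 0.1659
Sum(p_i * q_i) = 0.2304 + 0.2244 + 0.1971 + 0.2451 + 0.2331 + 0.2464 + 0.2356 + 0.2436 + 0.2331 + 0.1659 + 0.1659 = 2.4206
KR-20 = (k/(k-1)) * (1 - Sum(p_i*q_i) / Var_total)
= (11/10) * (1 - 2.4206/5.58)
= 1.1 * 0.5662
KR-20 = 0.6228

0.6228


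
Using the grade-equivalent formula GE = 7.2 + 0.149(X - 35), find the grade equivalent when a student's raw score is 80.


raw - median = 80 - 35 = 45
slope * diff = 0.149 * 45 = 6.705
GE = 7.2 + 6.705
GE = 13.905

13.905


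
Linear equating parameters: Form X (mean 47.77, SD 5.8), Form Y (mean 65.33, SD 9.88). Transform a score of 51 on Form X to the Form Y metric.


slope = SD_Y / SD_X = 9.88 / 5.8 ~ 1.7034
intercept = mean_Y - slope * mean_X = 65.33 - (9.88 / 5.8) * 47.77 ~ -16.0437
Y = slope * X + intercept. To avoid rounding drift from the rounded slope/intercept, evaluate the equivalent form Y = mean_Y + SD_Y * (X - mean_X) / SD_X at full precision:
Y = 65.33 + 9.88 * (51 - 47.77) / 5.8
Y = 65.33 + 9.88 * 3.23 / 5.8
Y = 65.33 + 31.9124 / 5.8
Y = 65.33 + 5.5021
Y = 70.8321

70.8321


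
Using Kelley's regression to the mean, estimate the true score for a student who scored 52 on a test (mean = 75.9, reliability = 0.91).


T_est = rxx * X + (1 - rxx) * mean
T_est = 0.91 * 52 + 0.09 * 75.9
T_est = 47.32 + 6.831
T_est = 54.151

54.151


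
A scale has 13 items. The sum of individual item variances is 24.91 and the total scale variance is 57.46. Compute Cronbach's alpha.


alpha = (k/(k-1)) * (1 - sum(si^2)/s_total^2)
= (13/12) * (1 - 24.91/57.46)
alpha = 0.6137

0.6137


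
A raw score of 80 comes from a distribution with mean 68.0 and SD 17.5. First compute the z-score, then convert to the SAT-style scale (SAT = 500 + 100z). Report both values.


z = (X - mean) / SD = (80 - 68.0) / 17.5
z = 12.0 / 17.5
z = 0.6857
SAT-scale = SAT = 500 + 100z
Carry z at full precision (z = 12.0 / 17.5) into the conversion:
SAT-scale = 500 + 100 * (12.0 / 17.5) = 500 + 1200 / 17.5
SAT-scale = 500 + 68.5714
SAT-scale = 568.5714

568.5714


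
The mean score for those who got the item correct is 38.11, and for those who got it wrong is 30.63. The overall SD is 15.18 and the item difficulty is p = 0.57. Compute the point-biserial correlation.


q = 1 - p = 0.43
rpb = ((M1 - M0) / SD) * sqrt(p * q)
rpb = ((38.11 - 30.63) / 15.18) * sqrt(0.57 * 0.43)
rpb = 0.244

0.244


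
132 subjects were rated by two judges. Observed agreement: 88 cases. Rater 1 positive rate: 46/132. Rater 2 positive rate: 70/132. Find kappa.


P_o = 88/132 = 0.666667
P_e = (46*70 + 86*62) / 17424 = 0.490817
kappa = (P_o - P_e) / (1 - P_e)
kappa = (0.666667 - 0.490817) / (1 - 0.490817)
kappa = 0.3454

0.3454


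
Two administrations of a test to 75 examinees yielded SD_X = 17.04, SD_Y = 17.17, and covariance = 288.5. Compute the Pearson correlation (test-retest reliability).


r = cov(X,Y) / (SD_X * SD_Y)
r = 288.5 / (17.04 * 17.17)
r = 288.5 / 292.5768
r = 0.9861

0.9861


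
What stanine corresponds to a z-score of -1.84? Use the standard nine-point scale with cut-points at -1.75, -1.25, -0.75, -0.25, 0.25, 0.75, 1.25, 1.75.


Stanine boundaries: [-1.75, -1.25, -0.75, -0.25, 0.25, 0.75, 1.25, 1.75]
z = -1.84
Check each boundary:
  z < -1.75
  z < -1.25
  z < -0.75
  z < -0.25
  z < 0.25
  z < 0.75
  z < 1.25
  z < 1.75
Highest qualifying boundary gives stanine = 1

1


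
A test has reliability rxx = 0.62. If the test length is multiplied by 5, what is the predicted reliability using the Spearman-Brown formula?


r_new = (n * rxx) / (1 + (n-1) * rxx)
r_new = (5 * 0.62) / (1 + 4 * 0.62)
r_new = 3.1 / 3.48
r_new = 0.8908

0.8908


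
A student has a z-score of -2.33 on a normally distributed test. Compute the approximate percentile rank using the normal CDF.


CDF(z) = 0.5 * (1 + erf(z/sqrt(2)))
erf(-1.6476) = -0.9802
CDF = 0.0099
Percentile rank = 0.0099 * 100 = 0.99

0.99


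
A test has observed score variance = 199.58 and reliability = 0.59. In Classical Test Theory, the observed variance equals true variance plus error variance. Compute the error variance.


var_true = rxx * var_obs = 0.59 * 199.58 = 117.7522
var_error = var_obs - var_true
var_error = 199.58 - 117.7522
var_error = 81.8278

81.8278


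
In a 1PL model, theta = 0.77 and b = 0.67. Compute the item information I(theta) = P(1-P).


P = 1/(1+exp(-(0.77-0.67))) = 0.525
I = P*(1-P) = 0.525 * 0.475
I = 0.2494

0.2494


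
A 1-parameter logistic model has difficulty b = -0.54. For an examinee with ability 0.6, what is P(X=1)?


theta - b = 0.6 - -0.54 = 1.14
exp(-(theta - b)) = exp(-1.14) = 0.3198
P = 1 / (1 + 0.3198)
P = 0.7577

0.7577


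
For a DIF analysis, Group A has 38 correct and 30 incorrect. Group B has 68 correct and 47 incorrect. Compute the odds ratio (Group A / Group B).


Odds_A = 38/30 = 1.2667
Odds_B = 68/47 = 1.4468
OR = Odds_A / Odds_B = 1.2667 / 1.4468
Exactly, OR = (38 * 47) / (30 * 68) = 1786 / 2040
OR = 0.8755

0.8755


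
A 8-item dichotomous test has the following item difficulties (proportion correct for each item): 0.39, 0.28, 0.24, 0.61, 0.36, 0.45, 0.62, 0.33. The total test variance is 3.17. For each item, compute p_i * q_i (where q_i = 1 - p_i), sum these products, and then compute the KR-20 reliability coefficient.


For each item, compute p_i * q_i:
  Item 1: 0.39 * 0.61 = 0.2379
  Item 2: 0.28 * 0.72 = 0.2016
  Item 3: 0.24 * 0.76 = 0.1824
  Item 4: 0.61 * 0.39 = 0.2379
  Item 5: 0.36 * 0.64 = 0.2304
  Item 6: 0.45 * 0.55 = 0.2475
  Item 7: 0.62 * 0.38 = 0.2356
  Item 8: 0.33 * 0.67 = 0.2211
Sum(p_i * q_i) = 0.2379 + 0.2016 + 0.1824 + 0.2379 + 0.2304 + 0.2475 + 0.2356 + 0.2211 = 1.7944
KR-20 = (k/(k-1)) * (1 - Sum(p_i*q_i) / Var_total)
= (8/7) * (1 - 1.7944/3.17)
= 1.1429 * 0.4339
KR-20 = 0.4959

0.4959


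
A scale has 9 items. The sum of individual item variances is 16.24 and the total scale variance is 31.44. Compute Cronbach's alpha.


alpha = (k/(k-1)) * (1 - sum(si^2)/s_total^2)
= (9/8) * (1 - 16.24/31.44)
alpha = 0.5439

0.5439


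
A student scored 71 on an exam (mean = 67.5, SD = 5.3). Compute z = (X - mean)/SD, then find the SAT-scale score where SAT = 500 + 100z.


z = (X - mean) / SD = (71 - 67.5) / 5.3
z = 3.5 / 5.3
z = 0.6604
SAT-scale = SAT = 500 + 100z
Carry z at full precision (z = 3.5 / 5.3) into the conversion:
SAT-scale = 500 + 100 * (3.5 / 5.3) = 500 + 350 / 5.3
SAT-scale = 500 + 66.0377
SAT-scale = 566.0377

566.0377


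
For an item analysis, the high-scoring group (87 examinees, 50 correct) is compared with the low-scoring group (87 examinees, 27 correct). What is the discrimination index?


p_upper = 50/87 = 0.5747
p_lower = 27/87 = 0.3103
D = 0.5747 - 0.3103 = 0.2644

0.2644


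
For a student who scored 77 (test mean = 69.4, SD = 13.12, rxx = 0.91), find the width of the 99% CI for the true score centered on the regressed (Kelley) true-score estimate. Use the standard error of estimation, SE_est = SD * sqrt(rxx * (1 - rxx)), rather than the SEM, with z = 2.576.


True score estimate = 0.91*77 + 0.09*69.4 = 76.316
SE_est = SD * sqrt(rxx * (1 - rxx)) = 13.12 * sqrt(0.91 * 0.09) = 13.12 * sqrt(0.0819) = 3.754705
CI = T_est +/- z * SE_est, so width = 2 * z * SE_est = 2 * 2.576 * 3.754705
Width = 19.3442

19.3442


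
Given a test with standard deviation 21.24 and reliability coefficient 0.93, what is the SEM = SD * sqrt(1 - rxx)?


SEM = SD * sqrt(1 - rxx)
SEM = 21.24 * sqrt(1 - 0.93)
SEM = 21.24 * sqrt(0.07) = 21.24 * 0.264575
SEM = 5.6196

5.6196


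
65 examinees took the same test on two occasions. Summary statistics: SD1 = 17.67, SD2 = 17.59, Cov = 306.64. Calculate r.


r = cov(X,Y) / (SD_X * SD_Y)
r = 306.64 / (17.67 * 17.59)
r = 306.64 / 310.8153
r = 0.9866

0.9866


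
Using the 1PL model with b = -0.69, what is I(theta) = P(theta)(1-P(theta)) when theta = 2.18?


P = 1/(1+exp(-(2.18--0.69))) = 0.9463
I = P*(1-P) = 0.9463 * 0.0537
I = 0.0508

0.0508


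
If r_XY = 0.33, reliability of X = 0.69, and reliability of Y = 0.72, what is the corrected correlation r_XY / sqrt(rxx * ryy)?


r_corrected = rxy / sqrt(rxx * ryy)
= 0.33 / sqrt(0.69 * 0.72)
= 0.33 / sqrt(0.4968)
= 0.33 / 0.70484
r_corrected = 0.4682

0.4682


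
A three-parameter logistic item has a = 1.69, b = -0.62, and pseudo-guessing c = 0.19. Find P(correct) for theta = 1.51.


logit = 1.69*(1.51 - -0.62) = 3.5997
P* = 1/(1 + exp(-3.5997)) = 0.9734
P = 0.19 + (1 - 0.19) * 0.9734
P = 0.9785

0.9785


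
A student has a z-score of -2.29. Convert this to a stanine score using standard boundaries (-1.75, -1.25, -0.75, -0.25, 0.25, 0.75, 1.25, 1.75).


Stanine boundaries: [-1.75, -1.25, -0.75, -0.25, 0.25, 0.75, 1.25, 1.75]
z = -2.29
Check each boundary:
  z < -1.75
  z < -1.25
  z < -0.75
  z < -0.25
  z < 0.25
  z < 0.75
  z < 1.25
  z < 1.75
Highest qualifying boundary gives stanine = 1

1


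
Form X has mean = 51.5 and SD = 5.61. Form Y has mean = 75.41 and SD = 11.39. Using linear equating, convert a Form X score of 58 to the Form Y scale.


slope = SD_Y / SD_X = 11.39 / 5.61 ~ 2.0303
intercept = mean_Y - slope * mean_X = 75.41 - (11.39 / 5.61) * 51.5 ~ -29.1506
Y = slope * X + intercept. To avoid rounding drift from the rounded slope/intercept, evaluate the equivalent form Y = mean_Y + SD_Y * (X - mean_X) / SD_X at full precision:
Y = 75.41 + 11.39 * (58 - 51.5) / 5.61
Y = 75.41 + 11.39 * 6.5 / 5.61
Y = 75.41 + 74.035 / 5.61
Y = 75.41 + 13.197
Y = 88.607

88.607


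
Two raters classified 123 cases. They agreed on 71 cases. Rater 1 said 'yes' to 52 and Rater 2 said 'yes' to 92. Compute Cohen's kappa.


P_o = 71/123 = 0.577236
P_e = (52*92 + 71*31) / 15129 = 0.461696
kappa = (P_o - P_e) / (1 - P_e)
kappa = (0.577236 - 0.461696) / (1 - 0.461696)
kappa = 0.2146

0.2146


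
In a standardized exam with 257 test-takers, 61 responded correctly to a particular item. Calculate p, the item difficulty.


Item difficulty p = number correct / total examinees
p = 61 / 257
p = 0.2374

0.2374


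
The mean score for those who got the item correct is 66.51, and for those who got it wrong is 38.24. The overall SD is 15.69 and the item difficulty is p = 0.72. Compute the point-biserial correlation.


q = 1 - p = 0.28
rpb = ((M1 - M0) / SD) * sqrt(p * q)
rpb = ((66.51 - 38.24) / 15.69) * sqrt(0.72 * 0.28)
rpb = 0.809

0.809


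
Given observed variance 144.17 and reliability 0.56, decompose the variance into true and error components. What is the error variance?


var_true = rxx * var_obs = 0.56 * 144.17 = 80.7352
var_error = var_obs - var_true
var_error = 144.17 - 80.7352
var_error = 63.4348

63.4348


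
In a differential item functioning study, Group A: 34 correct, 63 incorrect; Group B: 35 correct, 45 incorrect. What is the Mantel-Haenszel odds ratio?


Odds_A = 34/63 = 0.5397
Odds_B = 35/45 = 0.7778
OR = Odds_A / Odds_B = 0.5397 / 0.7778
Exactly, OR = (34 * 45) / (63 * 35) = 1530 / 2205
OR = 0.6939

0.6939


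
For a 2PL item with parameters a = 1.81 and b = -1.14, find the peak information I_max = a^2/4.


For 2PL, max info at theta = b = -1.14
I_max = a^2 / 4 = 1.81^2 / 4
= 3.2761 / 4
I_max = 0.819

0.819


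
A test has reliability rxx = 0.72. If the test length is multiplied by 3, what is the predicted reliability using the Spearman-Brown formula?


r_new = (n * rxx) / (1 + (n-1) * rxx)
r_new = (3 * 0.72) / (1 + 2 * 0.72)
r_new = 2.16 / 2.44
r_new = 0.8852

0.8852


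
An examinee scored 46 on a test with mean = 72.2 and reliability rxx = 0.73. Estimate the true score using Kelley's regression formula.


T_est = rxx * X + (1 - rxx) * mean
T_est = 0.73 * 46 + 0.27 * 72.2
T_est = 33.58 + 19.494
T_est = 53.074

53.074


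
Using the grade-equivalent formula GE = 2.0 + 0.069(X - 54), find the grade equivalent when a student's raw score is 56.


raw - median = 56 - 54 = 2
slope * diff = 0.069 * 2 = 0.138
GE = 2.0 + 0.138
GE = 2.138

2.138


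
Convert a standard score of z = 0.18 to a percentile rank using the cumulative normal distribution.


CDF(z) = 0.5 * (1 + erf(z/sqrt(2)))
erf(0.1273) = 0.1428
CDF = 0.5714
Percentile rank = 0.5714 * 100 = 57.14

57.14


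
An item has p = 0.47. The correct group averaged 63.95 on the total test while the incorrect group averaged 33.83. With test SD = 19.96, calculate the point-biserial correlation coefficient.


q = 1 - p = 0.53
rpb = ((M1 - M0) / SD) * sqrt(p * q)
rpb = ((63.95 - 33.83) / 19.96) * sqrt(0.47 * 0.53)
rpb = 0.7531

0.7531


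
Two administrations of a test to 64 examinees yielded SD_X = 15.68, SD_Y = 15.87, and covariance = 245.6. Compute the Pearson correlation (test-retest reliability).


r = cov(X,Y) / (SD_X * SD_Y)
r = 245.6 / (15.68 * 15.87)
r = 245.6 / 248.8416
r = 0.987

0.987


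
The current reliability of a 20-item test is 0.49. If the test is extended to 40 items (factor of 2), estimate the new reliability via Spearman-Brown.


r_new = (n * rxx) / (1 + (n-1) * rxx)
r_new = (2 * 0.49) / (1 + 1 * 0.49)
r_new = 0.98 / 1.49
r_new = 0.6577

0.6577


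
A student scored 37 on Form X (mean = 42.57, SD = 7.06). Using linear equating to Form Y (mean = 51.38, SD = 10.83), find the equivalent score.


slope = SD_Y / SD_X = 10.83 / 7.06 ~ 1.534
intercept = mean_Y - slope * mean_X = 51.38 - (10.83 / 7.06) * 42.57 ~ -13.9221
Y = slope * X + intercept. To avoid rounding drift from the rounded slope/intercept, evaluate the equivalent form Y = mean_Y + SD_Y * (X - mean_X) / SD_X at full precision:
Y = 51.38 + 10.83 * (37 - 42.57) / 7.06
Y = 51.38 - 10.83 * 5.57 / 7.06
Y = 51.38 - 60.3231 / 7.06
Y = 51.38 - 8.5443
Y = 42.8357

42.8357


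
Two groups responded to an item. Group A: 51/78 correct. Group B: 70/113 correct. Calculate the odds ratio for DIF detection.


Odds_A = 51/27 = 1.8889
Odds_B = 70/43 = 1.6279
OR = Odds_A / Odds_B = 1.8889 / 1.6279
Exactly, OR = (51 * 43) / (27 * 70) = 2193 / 1890
OR = 1.1603

1.1603


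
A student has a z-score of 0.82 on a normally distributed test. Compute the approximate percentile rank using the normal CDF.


CDF(z) = 0.5 * (1 + erf(z/sqrt(2)))
erf(0.5798) = 0.5878
CDF = 0.7939
Percentile rank = 0.7939 * 100 = 79.39

79.39


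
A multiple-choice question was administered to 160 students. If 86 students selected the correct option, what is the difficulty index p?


Item difficulty p = number correct / total examinees
p = 86 / 160
p = 0.5375

0.5375


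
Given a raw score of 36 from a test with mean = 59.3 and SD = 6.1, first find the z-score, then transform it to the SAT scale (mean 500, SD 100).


z = (X - mean) / SD = (36 - 59.3) / 6.1
z = -23.3 / 6.1
z = -3.8197
SAT-scale = SAT = 500 + 100z
Carry z at full precision (z = -23.3 / 6.1) into the conversion:
SAT-scale = 500 + 100 * (-23.3 / 6.1) = 500 + -2330 / 6.1
SAT-scale = 500 + -381.9672
SAT-scale = 118.0328

118.0328


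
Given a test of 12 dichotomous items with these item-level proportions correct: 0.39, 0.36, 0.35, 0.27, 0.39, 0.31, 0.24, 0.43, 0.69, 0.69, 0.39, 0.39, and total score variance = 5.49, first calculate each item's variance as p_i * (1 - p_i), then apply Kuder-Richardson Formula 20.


For each item, compute p_i * q_i:
  Item 1: 0.39 * 0.61 = 0.2379
  Item 2: 0.36 * 0.64 = 0.2304
  Item 3: 0.35 * 0.65 = 0.2275
  Item 4: 0.27 * 0.73 = 0.1971
  Item 5: 0.39 * 0.61 = 0.2379
  Item 6: 0.31 * 0.69 = 0.2139
  Item 7: 0.24 * 0.76 = 0.1824
  Item 8: 0.43 * 0.57 = 0.2451
  Item 9: 0.69 * 0.31 = 0.2139
  Item 10: 0.69 * 0.31 = 0.2139
  Item 11: 0.39 * 0.61 = 0.2379
  Item 12: 0.39 * 0.61 = 0.2379
Sum(p_i * q_i) = 0.2379 + 0.2304 + 0.2275 + 0.1971 + 0.2379 + 0.2139 + 0.1824 + 0.2451 + 0.2139 + 0.2139 + 0.2379 + 0.2379 = 2.6758
KR-20 = (k/(k-1)) * (1 - Sum(p_i*q_i) / Var_total)
= (12/11) * (1 - 2.6758/5.49)
= 1.0909 * 0.5126
KR-20 = 0.5592

0.5592


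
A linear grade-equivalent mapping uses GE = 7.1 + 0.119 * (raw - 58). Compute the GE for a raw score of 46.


raw - median = 46 - 58 = -12
slope * diff = 0.119 * -12 = -1.428
GE = 7.1 + -1.428
GE = 5.672

5.672


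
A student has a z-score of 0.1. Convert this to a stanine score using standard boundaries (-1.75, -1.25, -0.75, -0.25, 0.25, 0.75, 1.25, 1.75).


Stanine boundaries: [-1.75, -1.25, -0.75, -0.25, 0.25, 0.75, 1.25, 1.75]
z = 0.1
Check each boundary:
  z >= -1.75 -> could be stanine 2
  z >= -1.25 -> could be stanine 3
  z >= -0.75 -> could be stanine 4
  z >= -0.25 -> could be stanine 5
  z < 0.25
  z < 0.75
  z < 1.25
  z < 1.75
Highest qualifying boundary gives stanine = 5

5


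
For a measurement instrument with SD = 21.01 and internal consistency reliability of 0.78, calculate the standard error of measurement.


SEM = SD * sqrt(1 - rxx)
SEM = 21.01 * sqrt(1 - 0.78)
SEM = 21.01 * sqrt(0.22) = 21.01 * 0.469042
SEM = 9.8546

9.8546


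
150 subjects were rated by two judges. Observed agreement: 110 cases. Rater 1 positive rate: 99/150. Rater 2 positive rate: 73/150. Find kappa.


P_o = 110/150 = 0.733333
P_e = (99*73 + 51*77) / 22500 = 0.495733
kappa = (P_o - P_e) / (1 - P_e)
kappa = (0.733333 - 0.495733) / (1 - 0.495733)
kappa = 0.4712

0.4712


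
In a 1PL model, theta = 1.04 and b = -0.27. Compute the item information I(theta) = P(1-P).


P = 1/(1+exp(-(1.04--0.27))) = 0.7875
I = P*(1-P) = 0.7875 * 0.2125
I = 0.1673

0.1673


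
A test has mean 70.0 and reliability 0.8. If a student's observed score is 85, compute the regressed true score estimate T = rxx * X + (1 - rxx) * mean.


T_est = rxx * X + (1 - rxx) * mean
T_est = 0.8 * 85 + 0.2 * 70.0
T_est = 68.0 + 14.0
T_est = 82.0

82.0


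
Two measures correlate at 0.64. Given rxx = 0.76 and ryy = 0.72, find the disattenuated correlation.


r_corrected = rxy / sqrt(rxx * ryy)
= 0.64 / sqrt(0.76 * 0.72)
= 0.64 / sqrt(0.5472)
= 0.64 / 0.73973
r_corrected = 0.8652

0.8652


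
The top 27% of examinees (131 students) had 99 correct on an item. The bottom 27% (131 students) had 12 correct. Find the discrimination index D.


p_upper = 99/131 = 0.7557
p_lower = 12/131 = 0.0916
D = 0.7557 - 0.0916 = 0.6641

0.6641


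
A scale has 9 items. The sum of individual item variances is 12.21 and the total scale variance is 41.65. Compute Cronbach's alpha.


alpha = (k/(k-1)) * (1 - sum(si^2)/s_total^2)
= (9/8) * (1 - 12.21/41.65)
alpha = 0.7952

0.7952


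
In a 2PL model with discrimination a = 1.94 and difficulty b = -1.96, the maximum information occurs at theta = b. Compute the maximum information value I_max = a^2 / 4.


For 2PL, max info at theta = b = -1.96
I_max = a^2 / 4 = 1.94^2 / 4
= 3.7636 / 4
I_max = 0.9409

0.9409


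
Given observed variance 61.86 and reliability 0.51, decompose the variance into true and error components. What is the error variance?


var_true = rxx * var_obs = 0.51 * 61.86 = 31.5486
var_error = var_obs - var_true
var_error = 61.86 - 31.5486
var_error = 30.3114

30.3114


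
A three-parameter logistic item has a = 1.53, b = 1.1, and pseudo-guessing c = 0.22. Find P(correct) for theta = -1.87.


logit = 1.53*(-1.87 - 1.1) = -4.5441
P* = 1/(1 + exp(--4.5441)) = 0.0105
P = 0.22 + (1 - 0.22) * 0.0105
P = 0.2282

0.2282


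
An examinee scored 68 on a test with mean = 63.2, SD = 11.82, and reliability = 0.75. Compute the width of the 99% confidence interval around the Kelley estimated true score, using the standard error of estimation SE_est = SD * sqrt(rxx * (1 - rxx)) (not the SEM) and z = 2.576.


True score estimate = 0.75*68 + 0.25*63.2 = 66.8
SE_est = SD * sqrt(rxx * (1 - rxx)) = 11.82 * sqrt(0.75 * 0.25) = 11.82 * sqrt(0.1875) = 5.11821
CI = T_est +/- z * SE_est, so width = 2 * z * SE_est = 2 * 2.576 * 5.11821
Width = 26.369

26.369


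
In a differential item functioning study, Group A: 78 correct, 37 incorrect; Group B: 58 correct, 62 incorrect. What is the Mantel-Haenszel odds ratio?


Odds_A = 78/37 = 2.1081
Odds_B = 58/62 = 0.9355
OR = Odds_A / Odds_B = 2.1081 / 0.9355
Exactly, OR = (78 * 62) / (37 * 58) = 4836 / 2146
OR = 2.2535

2.2535


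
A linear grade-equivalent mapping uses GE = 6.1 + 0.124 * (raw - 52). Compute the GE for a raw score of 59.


raw - median = 59 - 52 = 7
slope * diff = 0.124 * 7 = 0.868
GE = 6.1 + 0.868
GE = 6.968

6.968


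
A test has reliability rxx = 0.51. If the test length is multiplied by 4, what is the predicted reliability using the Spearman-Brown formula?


r_new = (n * rxx) / (1 + (n-1) * rxx)
r_new = (4 * 0.51) / (1 + 3 * 0.51)
r_new = 2.04 / 2.53
r_new = 0.8063

0.8063


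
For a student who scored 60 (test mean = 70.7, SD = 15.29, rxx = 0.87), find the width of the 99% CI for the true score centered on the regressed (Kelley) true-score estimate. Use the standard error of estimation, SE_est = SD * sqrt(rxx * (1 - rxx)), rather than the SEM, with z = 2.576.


True score estimate = 0.87*60 + 0.13*70.7 = 61.391
SE_est = SD * sqrt(rxx * (1 - rxx)) = 15.29 * sqrt(0.87 * 0.13) = 15.29 * sqrt(0.1131) = 5.14208
CI = T_est +/- z * SE_est, so width = 2 * z * SE_est = 2 * 2.576 * 5.14208
Width = 26.492

26.492


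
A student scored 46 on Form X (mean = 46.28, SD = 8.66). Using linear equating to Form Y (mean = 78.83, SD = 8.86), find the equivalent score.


slope = SD_Y / SD_X = 8.86 / 8.66 ~ 1.0231
intercept = mean_Y - slope * mean_X = 78.83 - (8.86 / 8.66) * 46.28 ~ 31.4812
Y = slope * X + intercept. To avoid rounding drift from the rounded slope/intercept, evaluate the equivalent form Y = mean_Y + SD_Y * (X - mean_X) / SD_X at full precision:
Y = 78.83 + 8.86 * (46 - 46.28) / 8.66
Y = 78.83 - 8.86 * 0.28 / 8.66
Y = 78.83 - 2.4808 / 8.66
Y = 78.83 - 0.2865
Y = 78.5435

78.5435


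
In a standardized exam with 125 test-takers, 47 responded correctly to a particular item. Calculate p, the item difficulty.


Item difficulty p = number correct / total examinees
p = 47 / 125
p = 0.376

0.376


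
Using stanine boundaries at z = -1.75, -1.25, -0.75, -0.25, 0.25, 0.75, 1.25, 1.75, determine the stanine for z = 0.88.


Stanine boundaries: [-1.75, -1.25, -0.75, -0.25, 0.25, 0.75, 1.25, 1.75]
z = 0.88
Check each boundary:
  z >= -1.75 -> could be stanine 2
  z >= -1.25 -> could be stanine 3
  z >= -0.75 -> could be stanine 4
  z >= -0.25 -> could be stanine 5
  z >= 0.25 -> could be stanine 6
  z >= 0.75 -> could be stanine 7
  z < 1.25
  z < 1.75
Highest qualifying boundary gives stanine = 7

7


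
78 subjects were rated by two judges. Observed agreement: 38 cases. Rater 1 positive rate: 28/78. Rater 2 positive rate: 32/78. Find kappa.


P_o = 38/78 = 0.487179
P_e = (28*32 + 50*46) / 6084 = 0.525312
kappa = (P_o - P_e) / (1 - P_e)
kappa = (0.487179 - 0.525312) / (1 - 0.525312)
kappa = -0.0803

-0.0803


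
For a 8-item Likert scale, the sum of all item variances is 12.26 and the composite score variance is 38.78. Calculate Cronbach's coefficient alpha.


alpha = (k/(k-1)) * (1 - sum(si^2)/s_total^2)
= (8/7) * (1 - 12.26/38.78)
alpha = 0.7816

0.7816


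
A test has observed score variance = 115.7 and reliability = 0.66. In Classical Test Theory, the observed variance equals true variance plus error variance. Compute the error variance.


var_true = rxx * var_obs = 0.66 * 115.7 = 76.362
var_error = var_obs - var_true
var_error = 115.7 - 76.362
var_error = 39.338

39.338


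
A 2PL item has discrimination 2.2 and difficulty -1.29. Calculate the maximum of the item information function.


For 2PL, max info at theta = b = -1.29
I_max = a^2 / 4 = 2.2^2 / 4
= 4.84 / 4
I_max = 1.21

1.21


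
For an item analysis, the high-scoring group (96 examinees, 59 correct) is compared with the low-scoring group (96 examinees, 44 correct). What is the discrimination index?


p_upper = 59/96 = 0.6146
p_lower = 44/96 = 0.4583
D = 0.6146 - 0.4583 = 0.1563

0.1563


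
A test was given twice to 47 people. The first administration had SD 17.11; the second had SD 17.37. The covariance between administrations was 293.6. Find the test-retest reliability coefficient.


r = cov(X,Y) / (SD_X * SD_Y)
r = 293.6 / (17.11 * 17.37)
r = 293.6 / 297.2007
r = 0.9879

0.9879


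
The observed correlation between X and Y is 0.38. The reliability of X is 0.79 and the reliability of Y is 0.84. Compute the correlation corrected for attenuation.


r_corrected = rxy / sqrt(rxx * ryy)
= 0.38 / sqrt(0.79 * 0.84)
= 0.38 / sqrt(0.6636)
= 0.38 / 0.814616
r_corrected = 0.4665

0.4665


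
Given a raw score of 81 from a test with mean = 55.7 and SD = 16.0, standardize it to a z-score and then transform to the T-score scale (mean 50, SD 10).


z = (X - mean) / SD = (81 - 55.7) / 16.0
z = 25.3 / 16.0
z = 1.5813
T-score = T = 50 + 10z
Carry z at full precision (z = 25.3 / 16.0) into the conversion:
T-score = 50 + 10 * (25.3 / 16.0) = 50 + 253 / 16.0
T-score = 50 + 15.8125
T-score = 65.8125

65.8125


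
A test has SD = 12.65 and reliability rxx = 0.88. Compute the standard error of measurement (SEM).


SEM = SD * sqrt(1 - rxx)
SEM = 12.65 * sqrt(1 - 0.88)
SEM = 12.65 * sqrt(0.12) = 12.65 * 0.34641
SEM = 4.3821

4.3821


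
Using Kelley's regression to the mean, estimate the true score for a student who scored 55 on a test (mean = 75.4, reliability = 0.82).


T_est = rxx * X + (1 - rxx) * mean
T_est = 0.82 * 55 + 0.18 * 75.4
T_est = 45.1 + 13.572
T_est = 58.672

58.672


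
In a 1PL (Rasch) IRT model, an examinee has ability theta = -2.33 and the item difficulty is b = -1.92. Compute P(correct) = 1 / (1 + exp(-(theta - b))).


theta - b = -2.33 - -1.92 = -0.41
exp(-(theta - b)) = exp(0.41) = 1.5068
P = 1 / (1 + 1.5068)
P = 0.3989

0.3989


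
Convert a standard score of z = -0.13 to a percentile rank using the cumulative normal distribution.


CDF(z) = 0.5 * (1 + erf(z/sqrt(2)))
erf(-0.0919) = -0.1034
CDF = 0.4483
Percentile rank = 0.4483 * 100 = 44.83

44.83


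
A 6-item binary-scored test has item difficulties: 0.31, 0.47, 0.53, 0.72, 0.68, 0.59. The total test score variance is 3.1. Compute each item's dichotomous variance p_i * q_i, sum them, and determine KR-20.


For each item, compute p_i * q_i:
  Item 1: 0.31 * 0.69 = 0.2139
  Item 2: 0.47 * 0.53 = 0.2491
  Item 3: 0.53 * 0.47 = 0.2491
  Item 4: 0.72 * 0.28 = 0.2016
  Item 5: 0.68 * 0.32 = 0.2176
  Item 6: 0.59 * 0.41 = 0.2419
Sum(p_i * q_i) = 0.2139 + 0.2491 + 0.2491 + 0.2016 + 0.2176 + 0.2419 = 1.3732
KR-20 = (k/(k-1)) * (1 - Sum(p_i*q_i) / Var_total)
= (6/5) * (1 - 1.3732/3.1)
= 1.2 * 0.557
KR-20 = 0.6684

0.6684


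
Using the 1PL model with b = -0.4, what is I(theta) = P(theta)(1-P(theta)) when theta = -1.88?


P = 1/(1+exp(-(-1.88--0.4))) = 0.1854
I = P*(1-P) = 0.1854 * 0.8146
I = 0.151

0.151


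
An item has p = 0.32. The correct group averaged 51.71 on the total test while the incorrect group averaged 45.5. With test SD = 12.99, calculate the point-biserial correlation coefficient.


q = 1 - p = 0.68
rpb = ((M1 - M0) / SD) * sqrt(p * q)
rpb = ((51.71 - 45.5) / 12.99) * sqrt(0.32 * 0.68)
rpb = 0.223

0.223


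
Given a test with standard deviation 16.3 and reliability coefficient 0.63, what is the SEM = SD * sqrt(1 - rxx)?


SEM = SD * sqrt(1 - rxx)
SEM = 16.3 * sqrt(1 - 0.63)
SEM = 16.3 * sqrt(0.37) = 16.3 * 0.608276
SEM = 9.9149

9.9149


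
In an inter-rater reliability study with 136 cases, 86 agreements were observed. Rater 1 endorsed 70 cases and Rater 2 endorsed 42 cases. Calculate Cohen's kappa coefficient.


P_o = 86/136 = 0.632353
P_e = (70*42 + 66*94) / 18496 = 0.494377
kappa = (P_o - P_e) / (1 - P_e)
kappa = (0.632353 - 0.494377) / (1 - 0.494377)
kappa = 0.2729

0.2729


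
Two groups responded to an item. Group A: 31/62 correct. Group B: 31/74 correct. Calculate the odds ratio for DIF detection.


Odds_A = 31/31 = 1.0
Odds_B = 31/43 = 0.7209
OR = Odds_A / Odds_B = 1.0 / 0.7209
Exactly, OR = (31 * 43) / (31 * 31) = 1333 / 961
OR = 1.3871

1.3871


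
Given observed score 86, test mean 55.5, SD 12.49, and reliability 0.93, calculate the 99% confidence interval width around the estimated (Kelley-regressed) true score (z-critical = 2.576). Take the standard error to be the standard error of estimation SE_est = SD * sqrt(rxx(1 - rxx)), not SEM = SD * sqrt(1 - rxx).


True score estimate = 0.93*86 + 0.07*55.5 = 83.865
SE_est = SD * sqrt(rxx * (1 - rxx)) = 12.49 * sqrt(0.93 * 0.07) = 12.49 * sqrt(0.0651) = 3.186786
CI = T_est +/- z * SE_est, so width = 2 * z * SE_est = 2 * 2.576 * 3.186786
Width = 16.4183

16.4183


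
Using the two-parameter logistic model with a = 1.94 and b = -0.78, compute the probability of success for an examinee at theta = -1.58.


a*(theta - b) = 1.94 * (-1.58 - -0.78) = -1.552
exp(--1.552) = 4.7209
P = 1 / (1 + 4.7209)
P = 0.1748

0.1748


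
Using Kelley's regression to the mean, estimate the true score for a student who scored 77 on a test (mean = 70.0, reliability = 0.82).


T_est = rxx * X + (1 - rxx) * mean
T_est = 0.82 * 77 + 0.18 * 70.0
T_est = 63.14 + 12.6
T_est = 75.74

75.74


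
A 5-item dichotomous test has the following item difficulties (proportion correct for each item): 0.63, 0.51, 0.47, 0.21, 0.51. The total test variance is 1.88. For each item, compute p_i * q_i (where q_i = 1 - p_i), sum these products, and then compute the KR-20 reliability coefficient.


For each item, compute p_i * q_i:
  Item 1: 0.63 * 0.37 = 0.2331
  Item 2: 0.51 * 0.49 = 0.2499
  Item 3: 0.47 * 0.53 = 0.2491
  Item 4: 0.21 * 0.79 = 0.1659
  Item 5: 0.51 * 0.49 = 0.2499
Sum(p_i * q_i) = 0.2331 + 0.2499 + 0.2491 + 0.1659 + 0.2499 = 1.1479
KR-20 = (k/(k-1)) * (1 - Sum(p_i*q_i) / Var_total)
= (5/4) * (1 - 1.1479/1.88)
= 1.25 * 0.3894
KR-20 = 0.4868

0.4868


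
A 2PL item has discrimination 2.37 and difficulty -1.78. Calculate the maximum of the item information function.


For 2PL, max info at theta = b = -1.78
I_max = a^2 / 4 = 2.37^2 / 4
= 5.6169 / 4
I_max = 1.4042

1.4042


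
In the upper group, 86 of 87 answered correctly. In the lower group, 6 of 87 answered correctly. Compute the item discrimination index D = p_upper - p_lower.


p_upper = 86/87 = 0.9885
p_lower = 6/87 = 0.069
D = 0.9885 - 0.069 = 0.9195

0.9195


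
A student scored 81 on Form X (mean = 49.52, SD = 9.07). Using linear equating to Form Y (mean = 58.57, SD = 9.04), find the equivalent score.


slope = SD_Y / SD_X = 9.04 / 9.07 ~ 0.9967
intercept = mean_Y - slope * mean_X = 58.57 - (9.04 / 9.07) * 49.52 ~ 9.2138
Y = slope * X + intercept. To avoid rounding drift from the rounded slope/intercept, evaluate the equivalent form Y = mean_Y + SD_Y * (X - mean_X) / SD_X at full precision:
Y = 58.57 + 9.04 * (81 - 49.52) / 9.07
Y = 58.57 + 9.04 * 31.48 / 9.07
Y = 58.57 + 284.5792 / 9.07
Y = 58.57 + 31.3759
Y = 89.9459

89.9459


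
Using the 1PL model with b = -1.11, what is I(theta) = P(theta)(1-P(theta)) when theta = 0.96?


P = 1/(1+exp(-(0.96--1.11))) = 0.888
I = P*(1-P) = 0.888 * 0.112
I = 0.0995

0.0995


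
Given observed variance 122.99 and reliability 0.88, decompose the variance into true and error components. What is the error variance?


var_true = rxx * var_obs = 0.88 * 122.99 = 108.2312
var_error = var_obs - var_true
var_error = 122.99 - 108.2312
var_error = 14.7588

14.7588


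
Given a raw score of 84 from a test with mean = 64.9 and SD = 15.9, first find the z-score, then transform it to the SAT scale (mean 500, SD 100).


z = (X - mean) / SD = (84 - 64.9) / 15.9
z = 19.1 / 15.9
z = 1.2013
SAT-scale = SAT = 500 + 100z
Carry z at full precision (z = 19.1 / 15.9) into the conversion:
SAT-scale = 500 + 100 * (19.1 / 15.9) = 500 + 1910 / 15.9
SAT-scale = 500 + 120.1258
SAT-scale = 620.1258

620.1258


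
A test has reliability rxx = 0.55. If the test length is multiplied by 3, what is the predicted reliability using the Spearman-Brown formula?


r_new = (n * rxx) / (1 + (n-1) * rxx)
r_new = (3 * 0.55) / (1 + 2 * 0.55)
r_new = 1.65 / 2.1
r_new = 0.7857

0.7857


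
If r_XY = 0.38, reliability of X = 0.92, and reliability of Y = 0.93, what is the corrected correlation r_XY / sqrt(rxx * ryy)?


r_corrected = rxy / sqrt(rxx * ryy)
= 0.38 / sqrt(0.92 * 0.93)
= 0.38 / sqrt(0.8556)
= 0.38 / 0.924986
r_corrected = 0.4108

0.4108


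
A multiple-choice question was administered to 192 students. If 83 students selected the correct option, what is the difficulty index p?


Item difficulty p = number correct / total examinees
p = 83 / 192
p = 0.4323

0.4323


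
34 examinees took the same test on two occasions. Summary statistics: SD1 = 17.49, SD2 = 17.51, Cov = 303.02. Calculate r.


r = cov(X,Y) / (SD_X * SD_Y)
r = 303.02 / (17.49 * 17.51)
r = 303.02 / 306.2499
r = 0.9895

0.9895


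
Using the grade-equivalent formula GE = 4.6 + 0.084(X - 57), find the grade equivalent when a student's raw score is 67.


raw - median = 67 - 57 = 10
slope * diff = 0.084 * 10 = 0.84
GE = 4.6 + 0.84
GE = 5.44

5.44


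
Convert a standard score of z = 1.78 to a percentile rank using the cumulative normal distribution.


CDF(z) = 0.5 * (1 + erf(z/sqrt(2)))
erf(1.2587) = 0.9249
CDF = 0.9625
Percentile rank = 0.9625 * 100 = 96.25

96.25


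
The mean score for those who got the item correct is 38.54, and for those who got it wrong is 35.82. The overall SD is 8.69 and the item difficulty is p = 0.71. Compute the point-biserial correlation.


q = 1 - p = 0.29
rpb = ((M1 - M0) / SD) * sqrt(p * q)
rpb = ((38.54 - 35.82) / 8.69) * sqrt(0.71 * 0.29)
rpb = 0.142

0.142


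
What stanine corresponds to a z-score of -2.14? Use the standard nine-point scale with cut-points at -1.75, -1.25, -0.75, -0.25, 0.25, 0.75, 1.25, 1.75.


Stanine boundaries: [-1.75, -1.25, -0.75, -0.25, 0.25, 0.75, 1.25, 1.75]
z = -2.14
Check each boundary:
  z < -1.75
  z < -1.25
  z < -0.75
  z < -0.25
  z < 0.25
  z < 0.75
  z < 1.25
  z < 1.75
Highest qualifying boundary gives stanine = 1

1


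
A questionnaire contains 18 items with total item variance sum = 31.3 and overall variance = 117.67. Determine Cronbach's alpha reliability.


alpha = (k/(k-1)) * (1 - sum(si^2)/s_total^2)
= (18/17) * (1 - 31.3/117.67)
alpha = 0.7772

0.7772


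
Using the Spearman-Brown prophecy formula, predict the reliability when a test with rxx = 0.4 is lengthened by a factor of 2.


r_new = (n * rxx) / (1 + (n-1) * rxx)
r_new = (2 * 0.4) / (1 + 1 * 0.4)
r_new = 0.8 / 1.4
r_new = 0.5714

0.5714


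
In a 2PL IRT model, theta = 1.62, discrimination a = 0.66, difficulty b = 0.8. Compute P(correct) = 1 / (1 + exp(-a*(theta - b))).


a*(theta - b) = 0.66 * (1.62 - 0.8) = 0.5412
exp(-0.5412) = 0.582
P = 1 / (1 + 0.582)
P = 0.6321

0.6321


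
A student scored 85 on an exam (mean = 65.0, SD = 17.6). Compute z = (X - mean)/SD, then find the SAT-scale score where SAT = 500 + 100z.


z = (X - mean) / SD = (85 - 65.0) / 17.6
z = 20.0 / 17.6
z = 1.1364
SAT-scale = SAT = 500 + 100z
Carry z at full precision (z = 20.0 / 17.6) into the conversion:
SAT-scale = 500 + 100 * (20.0 / 17.6) = 500 + 2000 / 17.6
SAT-scale = 500 + 113.6364
SAT-scale = 613.6364

613.6364


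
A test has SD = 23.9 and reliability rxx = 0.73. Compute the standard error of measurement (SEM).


SEM = SD * sqrt(1 - rxx)
SEM = 23.9 * sqrt(1 - 0.73)
SEM = 23.9 * sqrt(0.27) = 23.9 * 0.519615
SEM = 12.4188

12.4188


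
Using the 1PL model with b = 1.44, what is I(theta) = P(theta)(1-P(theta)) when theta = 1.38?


P = 1/(1+exp(-(1.38-1.44))) = 0.485
I = P*(1-P) = 0.485 * 0.515
I = 0.2498

0.2498


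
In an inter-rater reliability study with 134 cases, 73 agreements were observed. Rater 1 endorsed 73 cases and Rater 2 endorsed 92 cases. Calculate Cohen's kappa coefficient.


P_o = 73/134 = 0.544776
P_e = (73*92 + 61*42) / 17956 = 0.516708
kappa = (P_o - P_e) / (1 - P_e)
kappa = (0.544776 - 0.516708) / (1 - 0.516708)
kappa = 0.0581

0.0581


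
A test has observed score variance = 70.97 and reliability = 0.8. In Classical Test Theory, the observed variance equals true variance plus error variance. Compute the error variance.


var_true = rxx * var_obs = 0.8 * 70.97 = 56.776
var_error = var_obs - var_true
var_error = 70.97 - 56.776
var_error = 14.194

14.194


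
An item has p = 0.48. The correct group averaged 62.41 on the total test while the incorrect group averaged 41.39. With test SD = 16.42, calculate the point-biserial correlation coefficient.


q = 1 - p = 0.52
rpb = ((M1 - M0) / SD) * sqrt(p * q)
rpb = ((62.41 - 41.39) / 16.42) * sqrt(0.48 * 0.52)
rpb = 0.6396

0.6396


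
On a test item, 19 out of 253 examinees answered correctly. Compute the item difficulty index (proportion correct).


Item difficulty p = number correct / total examinees
p = 19 / 253
p = 0.0751

0.0751


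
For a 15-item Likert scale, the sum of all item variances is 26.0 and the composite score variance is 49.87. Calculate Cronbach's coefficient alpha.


alpha = (k/(k-1)) * (1 - sum(si^2)/s_total^2)
= (15/14) * (1 - 26.0/49.87)
alpha = 0.5128

0.5128


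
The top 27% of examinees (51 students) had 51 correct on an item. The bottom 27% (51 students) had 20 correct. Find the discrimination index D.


p_upper = 51/51 = 1.0
p_lower = 20/51 = 0.3922
D = 1.0 - 0.3922 = 0.6078

0.6078


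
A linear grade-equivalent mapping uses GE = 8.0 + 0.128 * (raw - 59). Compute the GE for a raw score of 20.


raw - median = 20 - 59 = -39
slope * diff = 0.128 * -39 = -4.992
GE = 8.0 + -4.992
GE = 3.008

3.008


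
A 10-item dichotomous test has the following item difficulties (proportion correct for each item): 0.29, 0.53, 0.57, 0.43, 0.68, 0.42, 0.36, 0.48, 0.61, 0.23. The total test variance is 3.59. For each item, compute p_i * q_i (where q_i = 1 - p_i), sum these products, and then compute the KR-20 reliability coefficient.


For each item, compute p_i * q_i:
  Item 1: 0.29 * 0.71 = 0.2059
  Item 2: 0.53 * 0.47 = 0.2491
  Item 3: 0.57 * 0.43 = 0.2451
  Item 4: 0.43 * 0.57 = 0.2451
  Item 5: 0.68 * 0.32 = 0.2176
  Item 6: 0.42 * 0.58 = 0.2436
  Item 7: 0.36 * 0.64 = 0.2304
  Item 8: 0.48 * 0.52 = 0.2496
  Item 9: 0.61 * 0.39 = 0.2379
  Item 10: 0.23 * 0.77 = 0.1771
Sum(p_i * q_i) = 0.2059 + 0.2491 + 0.2451 + 0.2451 + 0.2176 + 0.2436 + 0.2304 + 0.2496 + 0.2379 + 0.1771 = 2.3014
KR-20 = (k/(k-1)) * (1 - Sum(p_i*q_i) / Var_total)
= (10/9) * (1 - 2.3014/3.59)
= 1.1111 * 0.3589
KR-20 = 0.3988

0.3988
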